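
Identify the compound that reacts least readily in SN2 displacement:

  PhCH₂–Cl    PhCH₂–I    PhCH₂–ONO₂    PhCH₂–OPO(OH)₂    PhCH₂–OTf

PhCH₂–OPO(OH)₂

Same R in every case — rank the leaving groups.
Leaving-group ability tracks the stability of the departed species; conjugate-acid pKₐ is the usual yardstick (lower pKₐ → better LG).
PhCH₂–OTf loses OTf⁻: pKₐ(CF₃SO₃H (triflic acid)) ≈ -14
PhCH₂–I loses I⁻: pKₐ(HI) ≈ -10
PhCH₂–Cl loses Cl⁻: pKₐ(HCl) ≈ -7
PhCH₂–ONO₂ loses NO₃⁻: pKₐ(HNO₃) ≈ -1.3
PhCH₂–OPO(OH)₂ loses H₂PO₄⁻: pKₐ(H₃PO₄) ≈ 2.1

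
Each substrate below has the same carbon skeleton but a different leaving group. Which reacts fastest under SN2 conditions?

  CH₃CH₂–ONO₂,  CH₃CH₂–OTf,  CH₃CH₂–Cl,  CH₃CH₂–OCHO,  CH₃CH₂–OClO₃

CH₃CH₂–OTf

With the same alkyl group throughout, only the leaving group differentiates the rates.
The more stable X⁻ (or X) is on its own — i.e. the weaker a base it is — the better a leaving group it makes.
CH₃CH₂–OTf loses OTf⁻: pKₐ(CF₃SO₃H (triflic acid)) ≈ -14
CH₃CH₂–OClO₃ loses ClO₄⁻: pKₐ(HClO₄) ≈ -10
CH₃CH₂–Cl loses Cl⁻: pKₐ(HCl) ≈ -7
CH₃CH₂–ONO₂ loses NO₃⁻: pKₐ(HNO₃) ≈ -1.3
CH₃CH₂–OCHO loses HCOO⁻: pKₐ(HCOOH) ≈ 3.8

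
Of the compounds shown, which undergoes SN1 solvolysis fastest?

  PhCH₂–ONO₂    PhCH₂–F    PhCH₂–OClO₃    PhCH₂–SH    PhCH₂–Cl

PhCH₂–OClO₃

With the same alkyl group throughout, only the leaving group differentiates the rates.
Rank by basicity of the departing species: weakest base leaves most easily.
PhCH₂–OClO₃ loses ClO₄⁻: pKₐ(HClO₄) ≈ -10
PhCH₂–Cl loses Cl⁻: pKₐ(HCl) ≈ -7
PhCH₂–ONO₂ loses NO₃⁻: pKₐ(HNO₃) ≈ -1.3
PhCH₂–F loses F⁻: pKₐ(HF) ≈ 3.2
PhCH₂–SH loses HS⁻: pKₐ(H₂S) ≈ 7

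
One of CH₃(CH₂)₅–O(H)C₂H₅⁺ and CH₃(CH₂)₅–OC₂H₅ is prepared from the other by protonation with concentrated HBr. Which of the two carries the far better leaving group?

CH₃(CH₂)₅–O(H)C₂H₅⁺

From CH₃(CH₂)₅–OC₂H₅ the departing group would be CH₃CH₂O⁻ (pKₐ(CH₃CH₂OH) ≈ 16). Strong base; alkoxides do not leave unassisted.
From CH₃(CH₂)₅–O(H)C₂H₅⁺ the leaving group is R'OH (pKₐ(R'OH₂⁺) ≈ -2.4). Neutral; leaves from a protonated ether (an oxonium ion, R–O(H)R'⁺).
Protonation with concentrated HBr works by allowing neutral ethanol, rather than ethoxide, to depart, making CH₃(CH₂)₅–O(H)C₂H₅⁺ enormously more reactive.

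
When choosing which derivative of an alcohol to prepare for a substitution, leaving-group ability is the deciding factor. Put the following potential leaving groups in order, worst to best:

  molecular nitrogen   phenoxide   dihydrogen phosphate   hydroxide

hydroxide < phenoxide < dihydrogen phosphate < molecular nitrogen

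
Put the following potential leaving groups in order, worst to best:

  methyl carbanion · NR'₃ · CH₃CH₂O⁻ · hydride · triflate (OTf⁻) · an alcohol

triflate (OTf⁻): pKₐ(CF₃SO₃H (triflic acid)) ≈ -14 — charge spread over three oxygens and a CF₃ group; the premier leaving group in synthesis
an alcohol: pKₐ(R'OH₂⁺) ≈ -2.4 — neutral; leaves from a protonated ether (an oxonium ion, R–O(H)R'⁺)
NR'₃: pKₐ(R'₃NH⁺) ≈ 10.7 — neutral but still a fairly strong base; Hofmann-elimination LG
CH₃CH₂O⁻: pKₐ(CH₃CH₂OH) ≈ 16 — strong base; alkoxides do not leave unassisted
hydride: pKₐ(H₂) ≈ 36 — extremely strong base; leaves only in special hydride-transfer contexts
methyl carbanion: pKₐ(CH₄) ≈ 48 — unstabilised carbanion; the worst conceivable leaving group
Reversing gives the worst-to-best order requested.

methyl carbanion < hydride < CH₃CH₂O⁻ < NR'₃ < an alcohol < triflate (OTf⁻)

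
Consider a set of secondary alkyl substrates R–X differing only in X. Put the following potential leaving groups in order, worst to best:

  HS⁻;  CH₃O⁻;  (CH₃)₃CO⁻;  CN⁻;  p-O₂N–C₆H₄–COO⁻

A good leaving group is a weak base: the lower the pKₐ of its conjugate acid, the more readily it departs.
p-O₂N–C₆H₄–COO⁻: pKₐ(p-nitrobenzoic acid) ≈ 3.4 — electron-withdrawing nitro group stabilises the carboxylate
HS⁻: pKₐ(H₂S) ≈ 7 — larger and more polarisable than the oxygen analogue
CN⁻: pKₐ(HCN) ≈ 9.2 — sp carbon stabilises the charge somewhat, but still a poor LG
CH₃O⁻: pKₐ(CH₃OH) ≈ 15.5
(CH₃)₃CO⁻: pKₐ(t-BuOH) ≈ 18
Listed from poorest to best leaving group as asked.

(CH₃)₃CO⁻ < CH₃O⁻ < CN⁻ < HS⁻ < p-O₂N–C₆H₄–COO⁻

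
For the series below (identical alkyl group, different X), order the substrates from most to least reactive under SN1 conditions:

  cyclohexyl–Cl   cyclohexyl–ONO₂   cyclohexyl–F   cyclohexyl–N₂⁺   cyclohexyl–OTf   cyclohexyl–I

Identical carbon frameworks mean the comparison reduces to leaving-group quality.
Leaving-group ability tracks the stability of the departed species; conjugate-acid pKₐ is the usual yardstick (lower pKₐ → better LG).
cyclohexyl–N₂⁺ loses N₂: no meaningful conjugate acid; N₂ departs as an exceptionally stable neutral molecule
cyclohexyl–OTf loses OTf⁻: pKₐ(CF₃SO₃H (triflic acid)) ≈ -14
cyclohexyl–I loses I⁻: pKₐ(HI) ≈ -10
cyclohexyl–Cl loses Cl⁻: pKₐ(HCl) ≈ -7
cyclohexyl–ONO₂ loses NO₃⁻: pKₐ(HNO₃) ≈ -1.3
cyclohexyl–F loses F⁻: pKₐ(HF) ≈ 3.2

cyclohexyl–N₂⁺ > cyclohexyl–OTf > cyclohexyl–I > cyclohexyl–Cl > cyclohexyl–ONO₂ > cyclohexyl–F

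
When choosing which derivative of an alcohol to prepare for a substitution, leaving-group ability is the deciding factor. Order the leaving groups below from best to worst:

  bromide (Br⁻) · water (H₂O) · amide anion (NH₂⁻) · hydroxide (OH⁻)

bromide (Br⁻) > water (H₂O) > hydroxide (OH⁻) > amide anion (NH₂⁻)

A good leaving group is a weak base: the lower the pKₐ of its conjugate acid, the more readily it departs.
bromide (Br⁻): pKₐ(HBr) ≈ -9 — weak base; good leaving group
water (H₂O): pKₐ(H₃O⁺) ≈ -1.7
hydroxide (OH⁻): pKₐ(H₂O) ≈ 15.7
amide anion (NH₂⁻): pKₐ(NH₃) ≈ 38 — extremely strong base; never a leaving group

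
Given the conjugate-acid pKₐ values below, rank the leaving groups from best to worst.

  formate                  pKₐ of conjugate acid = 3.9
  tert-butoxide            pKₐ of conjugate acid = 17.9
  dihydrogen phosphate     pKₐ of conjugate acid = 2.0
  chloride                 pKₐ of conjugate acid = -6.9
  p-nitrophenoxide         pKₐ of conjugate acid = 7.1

chloride > dihydrogen phosphate > formate > p-nitrophenoxide > tert-butoxide

Lower conjugate-acid pKₐ ⇒ weaker base ⇒ better leaving group.
Sorting by the given values: chloride (-6.9), dihydrogen phosphate (2.0), formate (3.9), p-nitrophenoxide (7.1), tert-butoxide (17.9).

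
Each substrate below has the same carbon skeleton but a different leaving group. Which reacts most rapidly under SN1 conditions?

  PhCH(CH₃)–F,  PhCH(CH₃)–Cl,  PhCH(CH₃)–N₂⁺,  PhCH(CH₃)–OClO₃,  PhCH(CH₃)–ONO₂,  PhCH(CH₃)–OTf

PhCH(CH₃)–N₂⁺

The skeletons are identical, so relative rate is governed entirely by leaving-group ability.
A good leaving group is a weak base: the lower the pKₐ of its conjugate acid, the more readily it departs.
PhCH(CH₃)–N₂⁺ loses N₂: no meaningful conjugate acid; N₂ departs as an exceptionally stable neutral molecule
PhCH(CH₃)–OTf loses OTf⁻: pKₐ(CF₃SO₃H (triflic acid)) ≈ -14
PhCH(CH₃)–OClO₃ loses ClO₄⁻: pKₐ(HClO₄) ≈ -10
PhCH(CH₃)–Cl loses Cl⁻: pKₐ(HCl) ≈ -7
PhCH(CH₃)–ONO₂ loses NO₃⁻: pKₐ(HNO₃) ≈ -1.3
PhCH(CH₃)–F loses F⁻: pKₐ(HF) ≈ 3.2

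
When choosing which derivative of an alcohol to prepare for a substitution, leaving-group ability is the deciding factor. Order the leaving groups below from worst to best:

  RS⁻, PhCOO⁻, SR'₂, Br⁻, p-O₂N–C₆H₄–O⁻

RS⁻ < p-O₂N–C₆H₄–O⁻ < PhCOO⁻ < SR'₂ < Br⁻

Leaving-group ability tracks the stability of the departed species; conjugate-acid pKₐ is the usual yardstick (lower pKₐ → better LG).
Br⁻: pKₐ(HBr) ≈ -9
SR'₂: pKₐ(R'₂SH⁺) ≈ -7
PhCOO⁻: pKₐ(C₆H₅COOH) ≈ 4.2
p-O₂N–C₆H₄–O⁻: pKₐ(p-nitrophenol) ≈ 7.2
RS⁻: pKₐ(RSH (a thiol)) ≈ 10.5
Listed from poorest to best leaving group as asked.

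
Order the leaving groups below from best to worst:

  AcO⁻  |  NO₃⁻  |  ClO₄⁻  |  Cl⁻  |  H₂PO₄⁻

Rank by basicity of the departing species: weakest base leaves most easily.
ClO₄⁻: pKₐ(HClO₄) ≈ -10
Cl⁻: pKₐ(HCl) ≈ -7
NO₃⁻: pKₐ(HNO₃) ≈ -1.3
H₂PO₄⁻: pKₐ(H₃PO₄) ≈ 2.1
AcO⁻: pKₐ(CH₃COOH) ≈ 4.8

ClO₄⁻ > Cl⁻ > NO₃⁻ > H₂PO₄⁻ > AcO⁻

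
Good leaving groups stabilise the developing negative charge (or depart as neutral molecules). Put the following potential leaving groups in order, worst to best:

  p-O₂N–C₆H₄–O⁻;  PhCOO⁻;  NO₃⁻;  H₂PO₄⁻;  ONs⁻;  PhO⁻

A good leaving group is a weak base: the lower the pKₐ of its conjugate acid, the more readily it departs.
ONs⁻: pKₐ(p-O₂NC₆H₄SO₃H) ≈ -3.5
NO₃⁻: pKₐ(HNO₃) ≈ -1.3
H₂PO₄⁻: pKₐ(H₃PO₄) ≈ 2.1
PhCOO⁻: pKₐ(C₆H₅COOH) ≈ 4.2
p-O₂N–C₆H₄–O⁻: pKₐ(p-nitrophenol) ≈ 7.2
PhO⁻: pKₐ(C₆H₅OH (phenol)) ≈ 10
Reversing gives the worst-to-best order requested.

PhO⁻ < p-O₂N–C₆H₄–O⁻ < PhCOO⁻ < H₂PO₄⁻ < NO₃⁻ < ONs⁻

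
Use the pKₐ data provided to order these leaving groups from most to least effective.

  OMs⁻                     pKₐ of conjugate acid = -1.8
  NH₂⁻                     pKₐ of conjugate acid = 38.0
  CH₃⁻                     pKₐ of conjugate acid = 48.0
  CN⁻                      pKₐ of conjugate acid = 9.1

Lower conjugate-acid pKₐ ⇒ weaker base ⇒ better leaving group.
Sorting by the given values: OMs⁻ (-1.8), CN⁻ (9.1), NH₂⁻ (38.0), CH₃⁻ (48.0).

OMs⁻ > CN⁻ > NH₂⁻ > CH₃⁻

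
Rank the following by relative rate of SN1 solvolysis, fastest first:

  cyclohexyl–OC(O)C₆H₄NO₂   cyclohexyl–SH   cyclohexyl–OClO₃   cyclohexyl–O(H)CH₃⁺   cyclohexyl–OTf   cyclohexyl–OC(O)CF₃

Identical carbon frameworks mean the comparison reduces to leaving-group quality.
A good leaving group is a weak base: the lower the pKₐ of its conjugate acid, the more readily it departs.
cyclohexyl–OTf loses OTf⁻: pKₐ(CF₃SO₃H (triflic acid)) ≈ -14
cyclohexyl–OClO₃ loses ClO₄⁻: pKₐ(HClO₄) ≈ -10
cyclohexyl–O(H)CH₃⁺ loses R'OH: pKₐ(R'OH₂⁺) ≈ -2.4
cyclohexyl–OC(O)CF₃ loses CF₃COO⁻: pKₐ(CF₃COOH) ≈ 0.2
cyclohexyl–OC(O)C₆H₄NO₂ loses p-O₂N–C₆H₄–COO⁻: pKₐ(p-nitrobenzoic acid) ≈ 3.4
cyclohexyl–SH loses HS⁻: pKₐ(H₂S) ≈ 7

cyclohexyl–OTf > cyclohexyl–OClO₃ > cyclohexyl–O(H)CH₃⁺ > cyclohexyl–OC(O)CF₃ > cyclohexyl–OC(O)C₆H₄NO₂ > cyclohexyl–SH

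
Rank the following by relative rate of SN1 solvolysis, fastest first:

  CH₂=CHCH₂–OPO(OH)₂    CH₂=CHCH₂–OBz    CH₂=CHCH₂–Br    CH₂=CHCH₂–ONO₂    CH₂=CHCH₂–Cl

The skeletons are identical, so relative rate is governed entirely by leaving-group ability.
Rank by basicity of the departing species: weakest base leaves most easily.
CH₂=CHCH₂–Br loses Br⁻: pKₐ(HBr) ≈ -9
CH₂=CHCH₂–Cl loses Cl⁻: pKₐ(HCl) ≈ -7
CH₂=CHCH₂–ONO₂ loses NO₃⁻: pKₐ(HNO₃) ≈ -1.3
CH₂=CHCH₂–OPO(OH)₂ loses H₂PO₄⁻: pKₐ(H₃PO₄) ≈ 2.1
CH₂=CHCH₂–OBz loses PhCOO⁻: pKₐ(C₆H₅COOH) ≈ 4.2

CH₂=CHCH₂–Br > CH₂=CHCH₂–Cl > CH₂=CHCH₂–ONO₂ > CH₂=CHCH₂–OPO(OH)₂ > CH₂=CHCH₂–OBz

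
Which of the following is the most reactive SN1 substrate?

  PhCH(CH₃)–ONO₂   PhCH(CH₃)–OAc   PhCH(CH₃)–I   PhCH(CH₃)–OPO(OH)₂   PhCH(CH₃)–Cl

Identical carbon frameworks mean the comparison reduces to leaving-group quality.
Leaving-group ability tracks the stability of the departed species; conjugate-acid pKₐ is the usual yardstick (lower pKₐ → better LG).
PhCH(CH₃)–I loses I⁻: pKₐ(HI) ≈ -10
PhCH(CH₃)–Cl loses Cl⁻: pKₐ(HCl) ≈ -7
PhCH(CH₃)–ONO₂ loses NO₃⁻: pKₐ(HNO₃) ≈ -1.3
PhCH(CH₃)–OPO(OH)₂ loses H₂PO₄⁻: pKₐ(H₃PO₄) ≈ 2.1
PhCH(CH₃)–OAc loses AcO⁻: pKₐ(CH₃COOH) ≈ 4.8

PhCH(CH₃)–I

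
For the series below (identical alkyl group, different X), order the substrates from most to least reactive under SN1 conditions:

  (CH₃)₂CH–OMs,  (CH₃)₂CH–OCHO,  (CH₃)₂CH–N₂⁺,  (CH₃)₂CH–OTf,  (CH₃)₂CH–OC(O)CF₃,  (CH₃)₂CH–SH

The skeletons are identical, so relative rate is governed entirely by leaving-group ability.
A good leaving group is a weak base: the lower the pKₐ of its conjugate acid, the more readily it departs.
(CH₃)₂CH–N₂⁺ loses N₂: no meaningful conjugate acid; N₂ departs as an exceptionally stable neutral molecule
(CH₃)₂CH–OTf loses OTf⁻: pKₐ(CF₃SO₃H (triflic acid)) ≈ -14
(CH₃)₂CH–OMs loses OMs⁻: pKₐ(CH₃SO₃H (MsOH)) ≈ -1.9
(CH₃)₂CH–OC(O)CF₃ loses CF₃COO⁻: pKₐ(CF₃COOH) ≈ 0.2
(CH₃)₂CH–OCHO loses HCOO⁻: pKₐ(HCOOH) ≈ 3.8
(CH₃)₂CH–SH loses HS⁻: pKₐ(H₂S) ≈ 7

(CH₃)₂CH–N₂⁺ > (CH₃)₂CH–OTf > (CH₃)₂CH–OMs > (CH₃)₂CH–OC(O)CF₃ > (CH₃)₂CH–OCHO > (CH₃)₂CH–SH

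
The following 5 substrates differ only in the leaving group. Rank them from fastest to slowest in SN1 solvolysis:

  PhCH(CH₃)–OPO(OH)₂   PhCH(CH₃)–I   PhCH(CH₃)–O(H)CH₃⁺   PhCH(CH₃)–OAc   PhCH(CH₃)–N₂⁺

Identical carbon frameworks mean the comparison reduces to leaving-group quality.
A good leaving group is a weak base: the lower the pKₐ of its conjugate acid, the more readily it departs.
PhCH(CH₃)–N₂⁺ loses N₂: no meaningful conjugate acid; N₂ departs as an exceptionally stable neutral molecule
PhCH(CH₃)–I loses I⁻: pKₐ(HI) ≈ -10
PhCH(CH₃)–O(H)CH₃⁺ loses R'OH: pKₐ(R'OH₂⁺) ≈ -2.4
PhCH(CH₃)–OPO(OH)₂ loses H₂PO₄⁻: pKₐ(H₃PO₄) ≈ 2.1
PhCH(CH₃)–OAc loses AcO⁻: pKₐ(CH₃COOH) ≈ 4.8

PhCH(CH₃)–N₂⁺ > PhCH(CH₃)–I > PhCH(CH₃)–O(H)CH₃⁺ > PhCH(CH₃)–OPO(OH)₂ > PhCH(CH₃)–OAc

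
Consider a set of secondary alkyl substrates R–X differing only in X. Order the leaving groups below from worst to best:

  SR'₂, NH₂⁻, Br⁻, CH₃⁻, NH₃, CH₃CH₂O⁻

The more stable X⁻ (or X) is on its own — i.e. the weaker a base it is — the better a leaving group it makes.
Br⁻: pKₐ(HBr) ≈ -9
SR'₂: pKₐ(R'₂SH⁺) ≈ -7
NH₃: pKₐ(NH₄⁺) ≈ 9.2
CH₃CH₂O⁻: pKₐ(CH₃CH₂OH) ≈ 16
NH₂⁻: pKₐ(NH₃) ≈ 38
CH₃⁻: pKₐ(CH₄) ≈ 48
Listed from poorest to best leaving group as asked.

CH₃⁻ < NH₂⁻ < CH₃CH₂O⁻ < NH₃ < SR'₂ < Br⁻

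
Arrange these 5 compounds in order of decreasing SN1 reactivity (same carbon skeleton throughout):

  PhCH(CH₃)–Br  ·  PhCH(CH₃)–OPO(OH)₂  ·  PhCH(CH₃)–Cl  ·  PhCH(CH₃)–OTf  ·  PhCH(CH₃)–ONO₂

PhCH(CH₃)–OTf > PhCH(CH₃)–Br > PhCH(CH₃)–Cl > PhCH(CH₃)–ONO₂ > PhCH(CH₃)–OPO(OH)₂

The skeletons are identical, so relative rate is governed entirely by leaving-group ability.
A good leaving group is a weak base: the lower the pKₐ of its conjugate acid, the more readily it departs.
PhCH(CH₃)–OTf loses OTf⁻: pKₐ(CF₃SO₃H (triflic acid)) ≈ -14
PhCH(CH₃)–Br loses Br⁻: pKₐ(HBr) ≈ -9
PhCH(CH₃)–Cl loses Cl⁻: pKₐ(HCl) ≈ -7
PhCH(CH₃)–ONO₂ loses NO₃⁻: pKₐ(HNO₃) ≈ -1.3
PhCH(CH₃)–OPO(OH)₂ loses H₂PO₄⁻: pKₐ(H₃PO₄) ≈ 2.1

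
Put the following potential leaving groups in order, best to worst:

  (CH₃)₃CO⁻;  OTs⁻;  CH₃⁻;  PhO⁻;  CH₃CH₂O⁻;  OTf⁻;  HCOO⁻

The more stable X⁻ (or X) is on its own — i.e. the weaker a base it is — the better a leaving group it makes.
OTf⁻: pKₐ(CF₃SO₃H (triflic acid)) ≈ -14 — charge spread over three oxygens and a CF₃ group; the premier leaving group in synthesis
OTs⁻: pKₐ(p-CH₃C₆H₄SO₃H (TsOH)) ≈ -2.8
HCOO⁻: pKₐ(HCOOH) ≈ 3.8
PhO⁻: pKₐ(C₆H₅OH (phenol)) ≈ 10 — resonance into the ring helps, but still a poor LG
CH₃CH₂O⁻: pKₐ(CH₃CH₂OH) ≈ 16 — strong base; alkoxides do not leave unassisted
(CH₃)₃CO⁻: pKₐ(t-BuOH) ≈ 18 — bulky, strongly basic alkoxide
CH₃⁻: pKₐ(CH₄) ≈ 48 — unstabilised carbanion; the worst conceivable leaving group

OTf⁻ > OTs⁻ > HCOO⁻ > PhO⁻ > CH₃CH₂O⁻ > (CH₃)₃CO⁻ > CH₃⁻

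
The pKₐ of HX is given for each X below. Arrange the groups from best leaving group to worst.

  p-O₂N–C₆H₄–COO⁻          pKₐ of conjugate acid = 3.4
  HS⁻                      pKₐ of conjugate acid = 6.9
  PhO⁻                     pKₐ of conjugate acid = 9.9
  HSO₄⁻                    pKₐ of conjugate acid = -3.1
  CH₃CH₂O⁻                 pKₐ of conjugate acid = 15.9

Lower conjugate-acid pKₐ ⇒ weaker base ⇒ better leaving group.
Sorting by the given values: HSO₄⁻ (-3.1), p-O₂N–C₆H₄–COO⁻ (3.4), HS⁻ (6.9), PhO⁻ (9.9), CH₃CH₂O⁻ (15.9).

HSO₄⁻ > p-O₂N–C₆H₄–COO⁻ > HS⁻ > PhO⁻ > CH₃CH₂O⁻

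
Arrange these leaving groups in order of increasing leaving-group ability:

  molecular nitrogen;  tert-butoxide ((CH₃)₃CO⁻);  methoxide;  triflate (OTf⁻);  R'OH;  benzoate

tert-butoxide ((CH₃)₃CO⁻) < methoxide < benzoate < R'OH < triflate (OTf⁻) < molecular nitrogen

Rank by basicity of the departing species: weakest base leaves most easily.
molecular nitrogen: no meaningful conjugate acid; N₂ departs as an exceptionally stable neutral molecule
triflate (OTf⁻): pKₐ(CF₃SO₃H (triflic acid)) ≈ -14
R'OH: pKₐ(R'OH₂⁺) ≈ -2.4
benzoate: pKₐ(C₆H₅COOH) ≈ 4.2
methoxide: pKₐ(CH₃OH) ≈ 15.5
tert-butoxide ((CH₃)₃CO⁻): pKₐ(t-BuOH) ≈ 18
Listed from poorest to best leaving group as asked.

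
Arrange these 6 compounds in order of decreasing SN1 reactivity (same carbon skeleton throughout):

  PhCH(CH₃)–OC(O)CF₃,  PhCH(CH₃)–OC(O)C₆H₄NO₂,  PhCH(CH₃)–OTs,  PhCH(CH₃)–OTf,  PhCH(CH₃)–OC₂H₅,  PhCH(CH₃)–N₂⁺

The skeletons are identical, so relative rate is governed entirely by leaving-group ability.
Leaving-group ability tracks the stability of the departed species; conjugate-acid pKₐ is the usual yardstick (lower pKₐ → better LG).
PhCH(CH₃)–N₂⁺ loses N₂: no meaningful conjugate acid; N₂ departs as an exceptionally stable neutral molecule
PhCH(CH₃)–OTf loses OTf⁻: pKₐ(CF₃SO₃H (triflic acid)) ≈ -14
PhCH(CH₃)–OTs loses OTs⁻: pKₐ(p-CH₃C₆H₄SO₃H (TsOH)) ≈ -2.8
PhCH(CH₃)–OC(O)CF₃ loses CF₃COO⁻: pKₐ(CF₃COOH) ≈ 0.2
PhCH(CH₃)–OC(O)C₆H₄NO₂ loses p-O₂N–C₆H₄–COO⁻: pKₐ(p-nitrobenzoic acid) ≈ 3.4
PhCH(CH₃)–OC₂H₅ loses CH₃CH₂O⁻: pKₐ(CH₃CH₂OH) ≈ 16

PhCH(CH₃)–N₂⁺ > PhCH(CH₃)–OTf > PhCH(CH₃)–OTs > PhCH(CH₃)–OC(O)CF₃ > PhCH(CH₃)–OC(O)C₆H₄NO₂ > PhCH(CH₃)–OC₂H₅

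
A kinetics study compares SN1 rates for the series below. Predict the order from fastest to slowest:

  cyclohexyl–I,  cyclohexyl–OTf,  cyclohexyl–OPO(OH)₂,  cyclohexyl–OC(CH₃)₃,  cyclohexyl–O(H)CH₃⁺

cyclohexyl–OTf > cyclohexyl–I > cyclohexyl–O(H)CH₃⁺ > cyclohexyl–OPO(OH)₂ > cyclohexyl–OC(CH₃)₃

With the same alkyl group throughout, only the leaving group differentiates the rates.
Leaving-group ability tracks the stability of the departed species; conjugate-acid pKₐ is the usual yardstick (lower pKₐ → better LG).
cyclohexyl–OTf loses OTf⁻: pKₐ(CF₃SO₃H (triflic acid)) ≈ -14
cyclohexyl–I loses I⁻: pKₐ(HI) ≈ -10
cyclohexyl–O(H)CH₃⁺ loses R'OH: pKₐ(R'OH₂⁺) ≈ -2.4
cyclohexyl–OPO(OH)₂ loses H₂PO₄⁻: pKₐ(H₃PO₄) ≈ 2.1
cyclohexyl–OC(CH₃)₃ loses (CH₃)₃CO⁻: pKₐ(t-BuOH) ≈ 18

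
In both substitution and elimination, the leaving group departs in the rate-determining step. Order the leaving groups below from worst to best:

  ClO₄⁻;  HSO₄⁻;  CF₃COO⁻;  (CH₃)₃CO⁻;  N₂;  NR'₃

A good leaving group is a weak base: the lower the pKₐ of its conjugate acid, the more readily it departs.
N₂: no meaningful conjugate acid; N₂ departs as an exceptionally stable neutral molecule
ClO₄⁻: pKₐ(HClO₄) ≈ -10
HSO₄⁻: pKₐ(H₂SO₄) ≈ -3
CF₃COO⁻: pKₐ(CF₃COOH) ≈ 0.2
NR'₃: pKₐ(R'₃NH⁺) ≈ 10.7
(CH₃)₃CO⁻: pKₐ(t-BuOH) ≈ 18
The question asks for worst first, so the sequence is read in increasing leaving-group ability.

(CH₃)₃CO⁻ < NR'₃ < CF₃COO⁻ < HSO₄⁻ < ClO₄⁻ < N₂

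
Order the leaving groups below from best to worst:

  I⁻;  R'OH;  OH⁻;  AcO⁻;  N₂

Leaving-group ability tracks the stability of the departed species; conjugate-acid pKₐ is the usual yardstick (lower pKₐ → better LG).
N₂: no meaningful conjugate acid; N₂ departs as an exceptionally stable neutral molecule
I⁻: pKₐ(HI) ≈ -10
R'OH: pKₐ(R'OH₂⁺) ≈ -2.4
AcO⁻: pKₐ(CH₃COOH) ≈ 4.8
OH⁻: pKₐ(H₂O) ≈ 15.7

N₂ > I⁻ > R'OH > AcO⁻ > OH⁻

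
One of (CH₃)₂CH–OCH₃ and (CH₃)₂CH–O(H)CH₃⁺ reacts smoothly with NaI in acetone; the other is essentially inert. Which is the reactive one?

From (CH₃)₂CH–OCH₃ the departing group would be CH₃O⁻ (pKₐ(CH₃OH) ≈ 15.5). Strong base; alkoxides do not leave unassisted.
From (CH₃)₂CH–O(H)CH₃⁺ the leaving group is R'OH (pKₐ(R'OH₂⁺) ≈ -2.4). Neutral; leaves from a protonated ether (an oxonium ion, R–O(H)R'⁺).
(In practice (CH₃)₂CH–O(H)CH₃⁺ is made from (CH₃)₂CH–OCH₃ by protonation with concentrated HI, allowing neutral methanol, rather than methoxide, to depart.)

(CH₃)₂CH–O(H)CH₃⁺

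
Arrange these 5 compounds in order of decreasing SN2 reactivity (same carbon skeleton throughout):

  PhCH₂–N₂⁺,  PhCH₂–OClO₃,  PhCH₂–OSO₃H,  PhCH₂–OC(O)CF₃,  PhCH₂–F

PhCH₂–N₂⁺ > PhCH₂–OClO₃ > PhCH₂–OSO₃H > PhCH₂–OC(O)CF₃ > PhCH₂–F

Same R in every case — rank the leaving groups.
Rank by basicity of the departing species: weakest base leaves most easily.
PhCH₂–N₂⁺ loses N₂: no meaningful conjugate acid; N₂ departs as an exceptionally stable neutral molecule
PhCH₂–OClO₃ loses ClO₄⁻: pKₐ(HClO₄) ≈ -10
PhCH₂–OSO₃H loses HSO₄⁻: pKₐ(H₂SO₄) ≈ -3
PhCH₂–OC(O)CF₃ loses CF₃COO⁻: pKₐ(CF₃COOH) ≈ 0.2
PhCH₂–F loses F⁻: pKₐ(HF) ≈ 3.2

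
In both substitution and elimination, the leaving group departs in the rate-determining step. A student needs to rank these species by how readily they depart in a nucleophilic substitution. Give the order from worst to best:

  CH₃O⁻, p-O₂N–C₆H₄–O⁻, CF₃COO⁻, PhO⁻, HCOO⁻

CH₃O⁻ < PhO⁻ < p-O₂N–C₆H₄–O⁻ < HCOO⁻ < CF₃COO⁻

The more stable X⁻ (or X) is on its own — i.e. the weaker a base it is — the better a leaving group it makes.
CF₃COO⁻: pKₐ(CF₃COOH) ≈ 0.2
HCOO⁻: pKₐ(HCOOH) ≈ 3.8 — resonance-stabilised carboxylate
p-O₂N–C₆H₄–O⁻: pKₐ(p-nitrophenol) ≈ 7.2
PhO⁻: pKₐ(C₆H₅OH (phenol)) ≈ 10 — resonance into the ring helps, but still a poor LG
CH₃O⁻: pKₐ(CH₃OH) ≈ 15.5
The question asks for worst first, so the sequence is read in increasing leaving-group ability.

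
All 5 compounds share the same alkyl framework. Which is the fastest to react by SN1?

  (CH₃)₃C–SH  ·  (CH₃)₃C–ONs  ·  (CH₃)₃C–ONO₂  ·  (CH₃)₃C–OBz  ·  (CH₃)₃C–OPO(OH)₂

Same R in every case — rank the leaving groups.
A good leaving group is a weak base: the lower the pKₐ of its conjugate acid, the more readily it departs.
(CH₃)₃C–ONs loses ONs⁻: pKₐ(p-O₂NC₆H₄SO₃H) ≈ -3.5
(CH₃)₃C–ONO₂ loses NO₃⁻: pKₐ(HNO₃) ≈ -1.3
(CH₃)₃C–OPO(OH)₂ loses H₂PO₄⁻: pKₐ(H₃PO₄) ≈ 2.1
(CH₃)₃C–OBz loses PhCOO⁻: pKₐ(C₆H₅COOH) ≈ 4.2
(CH₃)₃C–SH loses HS⁻: pKₐ(H₂S) ≈ 7

(CH₃)₃C–ONs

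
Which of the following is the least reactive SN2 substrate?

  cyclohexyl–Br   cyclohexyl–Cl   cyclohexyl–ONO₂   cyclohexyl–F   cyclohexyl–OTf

cyclohexyl–F

The skeletons are identical, so relative rate is governed entirely by leaving-group ability.
The more stable X⁻ (or X) is on its own — i.e. the weaker a base it is — the better a leaving group it makes.
cyclohexyl–OTf loses OTf⁻: pKₐ(CF₃SO₃H (triflic acid)) ≈ -14
cyclohexyl–Br loses Br⁻: pKₐ(HBr) ≈ -9
cyclohexyl–Cl loses Cl⁻: pKₐ(HCl) ≈ -7
cyclohexyl–ONO₂ loses NO₃⁻: pKₐ(HNO₃) ≈ -1.3
cyclohexyl–F loses F⁻: pKₐ(HF) ≈ 3.2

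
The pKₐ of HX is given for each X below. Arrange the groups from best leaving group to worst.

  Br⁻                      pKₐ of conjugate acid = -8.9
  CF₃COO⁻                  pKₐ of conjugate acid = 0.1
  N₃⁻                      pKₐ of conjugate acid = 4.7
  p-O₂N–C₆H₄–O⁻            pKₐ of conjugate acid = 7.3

Lower conjugate-acid pKₐ ⇒ weaker base ⇒ better leaving group.
Sorting by the given values: Br⁻ (-8.9), CF₃COO⁻ (0.1), N₃⁻ (4.7), p-O₂N–C₆H₄–O⁻ (7.3).

Br⁻ > CF₃COO⁻ > N₃⁻ > p-O₂N–C₆H₄–O⁻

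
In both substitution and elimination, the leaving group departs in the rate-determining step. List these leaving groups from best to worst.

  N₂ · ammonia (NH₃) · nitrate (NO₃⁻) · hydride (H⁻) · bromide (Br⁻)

Leaving-group ability tracks the stability of the departed species; conjugate-acid pKₐ is the usual yardstick (lower pKₐ → better LG).
N₂: no meaningful conjugate acid; N₂ departs as an exceptionally stable neutral molecule
bromide (Br⁻): pKₐ(HBr) ≈ -9
nitrate (NO₃⁻): pKₐ(HNO₃) ≈ -1.3 — resonance-delocalised over three oxygens
ammonia (NH₃): pKₐ(NH₄⁺) ≈ 9.2 — neutral but moderately basic; leaves from R–NH₃⁺
hydride (H⁻): pKₐ(H₂) ≈ 36

N₂ > bromide (Br⁻) > nitrate (NO₃⁻) > ammonia (NH₃) > hydride (H⁻)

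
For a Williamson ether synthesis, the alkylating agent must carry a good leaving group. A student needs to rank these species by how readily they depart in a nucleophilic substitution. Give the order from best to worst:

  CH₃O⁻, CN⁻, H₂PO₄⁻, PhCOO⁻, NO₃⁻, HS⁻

NO₃⁻ > H₂PO₄⁻ > PhCOO⁻ > HS⁻ > CN⁻ > CH₃O⁻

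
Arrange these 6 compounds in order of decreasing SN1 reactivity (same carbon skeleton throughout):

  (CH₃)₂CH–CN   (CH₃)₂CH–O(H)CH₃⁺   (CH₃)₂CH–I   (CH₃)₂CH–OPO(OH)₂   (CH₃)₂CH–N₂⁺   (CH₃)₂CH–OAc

(CH₃)₂CH–N₂⁺ > (CH₃)₂CH–I > (CH₃)₂CH–O(H)CH₃⁺ > (CH₃)₂CH–OPO(OH)₂ > (CH₃)₂CH–OAc > (CH₃)₂CH–CN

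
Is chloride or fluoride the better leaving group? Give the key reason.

chloride is the better leaving group.
pKₐ(HCl) ≈ -7 versus pKₐ(HF) ≈ 3.2: chloride is the much weaker base.
Moderately weak base.

chloride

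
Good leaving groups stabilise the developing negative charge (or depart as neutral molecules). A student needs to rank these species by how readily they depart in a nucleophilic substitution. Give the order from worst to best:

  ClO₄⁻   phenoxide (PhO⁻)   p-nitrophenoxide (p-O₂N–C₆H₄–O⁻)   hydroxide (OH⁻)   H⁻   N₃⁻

Rank by basicity of the departing species: weakest base leaves most easily.
ClO₄⁻: pKₐ(HClO₄) ≈ -10 — extremely weak base; rarely used for safety reasons
N₃⁻: pKₐ(HN₃) ≈ 4.7
p-nitrophenoxide (p-O₂N–C₆H₄–O⁻): pKₐ(p-nitrophenol) ≈ 7.2
phenoxide (PhO⁻): pKₐ(C₆H₅OH (phenol)) ≈ 10 — resonance into the ring helps, but still a poor LG
hydroxide (OH⁻): pKₐ(H₂O) ≈ 15.7
H⁻: pKₐ(H₂) ≈ 36
Reversing gives the worst-to-best order requested.

H⁻ < hydroxide (OH⁻) < phenoxide (PhO⁻) < p-nitrophenoxide (p-O₂N–C₆H₄–O⁻) < N₃⁻ < ClO₄⁻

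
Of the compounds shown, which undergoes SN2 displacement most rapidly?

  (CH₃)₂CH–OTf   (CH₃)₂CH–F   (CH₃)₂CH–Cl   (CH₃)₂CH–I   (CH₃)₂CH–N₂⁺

(CH₃)₂CH–N₂⁺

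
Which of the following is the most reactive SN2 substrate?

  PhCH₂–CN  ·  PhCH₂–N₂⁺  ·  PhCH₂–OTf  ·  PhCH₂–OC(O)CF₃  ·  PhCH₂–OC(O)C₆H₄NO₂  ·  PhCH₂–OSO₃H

With the same alkyl group throughout, only the leaving group differentiates the rates.
A good leaving group is a weak base: the lower the pKₐ of its conjugate acid, the more readily it departs.
PhCH₂–N₂⁺ loses N₂: no meaningful conjugate acid; N₂ departs as an exceptionally stable neutral molecule
PhCH₂–OTf loses OTf⁻: pKₐ(CF₃SO₃H (triflic acid)) ≈ -14
PhCH₂–OSO₃H loses HSO₄⁻: pKₐ(H₂SO₄) ≈ -3
PhCH₂–OC(O)CF₃ loses CF₃COO⁻: pKₐ(CF₃COOH) ≈ 0.2
PhCH₂–OC(O)C₆H₄NO₂ loses p-O₂N–C₆H₄–COO⁻: pKₐ(p-nitrobenzoic acid) ≈ 3.4
PhCH₂–CN loses CN⁻: pKₐ(HCN) ≈ 9.2

PhCH₂–N₂⁺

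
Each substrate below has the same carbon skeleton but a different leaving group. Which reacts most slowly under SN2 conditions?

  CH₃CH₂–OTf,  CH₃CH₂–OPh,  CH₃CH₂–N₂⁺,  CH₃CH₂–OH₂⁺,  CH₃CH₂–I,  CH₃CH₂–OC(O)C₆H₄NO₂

CH₃CH₂–OPh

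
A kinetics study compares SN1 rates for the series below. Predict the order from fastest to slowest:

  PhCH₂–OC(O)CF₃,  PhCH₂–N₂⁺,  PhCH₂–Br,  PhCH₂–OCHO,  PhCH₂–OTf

PhCH₂–N₂⁺ > PhCH₂–OTf > PhCH₂–Br > PhCH₂–OC(O)CF₃ > PhCH₂–OCHO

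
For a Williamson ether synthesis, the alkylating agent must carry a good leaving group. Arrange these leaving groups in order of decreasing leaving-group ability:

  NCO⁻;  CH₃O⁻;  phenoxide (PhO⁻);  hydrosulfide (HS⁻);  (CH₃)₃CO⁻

A good leaving group is a weak base: the lower the pKₐ of its conjugate acid, the more readily it departs.
NCO⁻: pKₐ(HOCN) ≈ 3.5
hydrosulfide (HS⁻): pKₐ(H₂S) ≈ 7
phenoxide (PhO⁻): pKₐ(C₆H₅OH (phenol)) ≈ 10
CH₃O⁻: pKₐ(CH₃OH) ≈ 15.5
(CH₃)₃CO⁻: pKₐ(t-BuOH) ≈ 18

NCO⁻ > hydrosulfide (HS⁻) > phenoxide (PhO⁻) > CH₃O⁻ > (CH₃)₃CO⁻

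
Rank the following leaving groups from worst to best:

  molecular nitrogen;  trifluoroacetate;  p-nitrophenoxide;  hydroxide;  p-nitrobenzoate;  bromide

hydroxide < p-nitrophenoxide < p-nitrobenzoate < trifluoroacetate < bromide < molecular nitrogen

molecular nitrogen: no meaningful conjugate acid; N₂ departs as an exceptionally stable neutral molecule
bromide: pKₐ(HBr) ≈ -9 — weak base; good leaving group
trifluoroacetate: pKₐ(CF₃COOH) ≈ 0.2 — strongly electron-withdrawing CF₃ stabilises the carboxylate
p-nitrobenzoate: pKₐ(p-nitrobenzoic acid) ≈ 3.4 — electron-withdrawing nitro group stabilises the carboxylate
p-nitrophenoxide: pKₐ(p-nitrophenol) ≈ 7.2
hydroxide: pKₐ(H₂O) ≈ 15.7 — strong base; essentially never leaves without prior activation
The question asks for worst first, so the sequence is read in increasing leaving-group ability.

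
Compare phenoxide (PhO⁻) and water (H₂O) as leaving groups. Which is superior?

water (H₂O)

water (H₂O) is the better leaving group.
pKₐ(H₃O⁺) ≈ -1.7 versus pKₐ(C₆H₅OH (phenol)) ≈ 10: water (H₂O) is the much weaker base.
Neutral; leaves from a protonated alcohol (R–OH₂⁺).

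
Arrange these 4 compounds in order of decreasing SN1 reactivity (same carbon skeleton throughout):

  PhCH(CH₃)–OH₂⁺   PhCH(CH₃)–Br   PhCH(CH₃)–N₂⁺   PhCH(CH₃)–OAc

Identical carbon frameworks mean the comparison reduces to leaving-group quality.
A good leaving group is a weak base: the lower the pKₐ of its conjugate acid, the more readily it departs.
PhCH(CH₃)–N₂⁺ loses N₂: no meaningful conjugate acid; N₂ departs as an exceptionally stable neutral molecule
PhCH(CH₃)–Br loses Br⁻: pKₐ(HBr) ≈ -9
PhCH(CH₃)–OH₂⁺ loses H₂O: pKₐ(H₃O⁺) ≈ -1.7
PhCH(CH₃)–OAc loses AcO⁻: pKₐ(CH₃COOH) ≈ 4.8

PhCH(CH₃)–N₂⁺ > PhCH(CH₃)–Br > PhCH(CH₃)–OH₂⁺ > PhCH(CH₃)–OAc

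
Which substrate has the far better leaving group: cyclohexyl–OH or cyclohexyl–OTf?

cyclohexyl–OTf

From cyclohexyl–OH the departing group would be OH⁻ (pKₐ(H₂O) ≈ 15.7). Strong base; essentially never leaves without prior activation.
From cyclohexyl–OTf the leaving group is OTf⁻ (pKₐ(CF₃SO₃H (triflic acid)) ≈ -14). Charge spread over three oxygens and a CF₃ group; the premier leaving group in synthesis.
(In practice cyclohexyl–OTf is made from cyclohexyl–OH by treatment with Tf₂O / 2,6-lutidine, converting the hydroxyl into a triflate.)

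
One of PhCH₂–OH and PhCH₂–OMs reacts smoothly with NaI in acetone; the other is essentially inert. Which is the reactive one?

From PhCH₂–OH the departing group would be OH⁻ (pKₐ(H₂O) ≈ 15.7). Strong base; essentially never leaves without prior activation.
From PhCH₂–OMs the leaving group is OMs⁻ (pKₐ(CH₃SO₃H (MsOH)) ≈ -1.9). Resonance-delocalised alkanesulfonate.
(In practice PhCH₂–OMs is made from PhCH₂–OH by treatment with MsCl / Et₃N, converting the hydroxyl into a mesylate.)

PhCH₂–OMs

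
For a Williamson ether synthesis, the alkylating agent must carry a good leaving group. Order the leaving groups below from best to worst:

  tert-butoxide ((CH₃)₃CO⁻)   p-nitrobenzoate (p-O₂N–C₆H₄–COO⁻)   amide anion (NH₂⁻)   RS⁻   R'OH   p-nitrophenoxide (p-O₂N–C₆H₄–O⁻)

R'OH > p-nitrobenzoate (p-O₂N–C₆H₄–COO⁻) > p-nitrophenoxide (p-O₂N–C₆H₄–O⁻) > RS⁻ > tert-butoxide ((CH₃)₃CO⁻) > amide anion (NH₂⁻)

The more stable X⁻ (or X) is on its own — i.e. the weaker a base it is — the better a leaving group it makes.
R'OH: pKₐ(R'OH₂⁺) ≈ -2.4
p-nitrobenzoate (p-O₂N–C₆H₄–COO⁻): pKₐ(p-nitrobenzoic acid) ≈ 3.4 — electron-withdrawing nitro group stabilises the carboxylate
p-nitrophenoxide (p-O₂N–C₆H₄–O⁻): pKₐ(p-nitrophenol) ≈ 7.2 — nitro group delocalises the charge; the classic chromogenic LG
RS⁻: pKₐ(RSH (a thiol)) ≈ 10.5 — moderately basic; rarely leaves without activation
tert-butoxide ((CH₃)₃CO⁻): pKₐ(t-BuOH) ≈ 18
amide anion (NH₂⁻): pKₐ(NH₃) ≈ 38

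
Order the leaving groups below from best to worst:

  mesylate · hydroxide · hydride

mesylate > hydroxide > hydride

Leaving-group ability tracks the stability of the departed species; conjugate-acid pKₐ is the usual yardstick (lower pKₐ → better LG).
mesylate: pKₐ(CH₃SO₃H (MsOH)) ≈ -1.9
hydroxide: pKₐ(H₂O) ≈ 15.7 — strong base; essentially never leaves without prior activation
hydride: pKₐ(H₂) ≈ 36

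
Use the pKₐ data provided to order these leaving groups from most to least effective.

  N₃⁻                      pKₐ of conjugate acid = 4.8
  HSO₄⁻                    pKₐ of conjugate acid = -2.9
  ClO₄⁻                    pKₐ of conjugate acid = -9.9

Lower conjugate-acid pKₐ ⇒ weaker base ⇒ better leaving group.
Sorting by the given values: ClO₄⁻ (-9.9), HSO₄⁻ (-2.9), N₃⁻ (4.8).

ClO₄⁻ > HSO₄⁻ > N₃⁻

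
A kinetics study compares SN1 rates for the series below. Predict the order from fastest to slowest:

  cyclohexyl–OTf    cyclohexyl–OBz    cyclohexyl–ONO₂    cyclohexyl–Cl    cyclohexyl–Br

cyclohexyl–OTf > cyclohexyl–Br > cyclohexyl–Cl > cyclohexyl–ONO₂ > cyclohexyl–OBz

With the same alkyl group throughout, only the leaving group differentiates the rates.
Rank by basicity of the departing species: weakest base leaves most easily.
cyclohexyl–OTf loses OTf⁻: pKₐ(CF₃SO₃H (triflic acid)) ≈ -14
cyclohexyl–Br loses Br⁻: pKₐ(HBr) ≈ -9
cyclohexyl–Cl loses Cl⁻: pKₐ(HCl) ≈ -7
cyclohexyl–ONO₂ loses NO₃⁻: pKₐ(HNO₃) ≈ -1.3
cyclohexyl–OBz loses PhCOO⁻: pKₐ(C₆H₅COOH) ≈ 4.2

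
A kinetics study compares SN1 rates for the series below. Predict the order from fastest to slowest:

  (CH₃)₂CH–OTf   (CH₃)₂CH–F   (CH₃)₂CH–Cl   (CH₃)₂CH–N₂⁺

(CH₃)₂CH–N₂⁺ > (CH₃)₂CH–OTf > (CH₃)₂CH–Cl > (CH₃)₂CH–F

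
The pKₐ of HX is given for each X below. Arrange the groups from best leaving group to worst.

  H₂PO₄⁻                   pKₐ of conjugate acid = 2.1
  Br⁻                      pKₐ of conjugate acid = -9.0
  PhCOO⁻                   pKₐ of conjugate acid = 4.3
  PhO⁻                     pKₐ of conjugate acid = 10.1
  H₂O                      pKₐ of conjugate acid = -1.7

Br⁻ > H₂O > H₂PO₄⁻ > PhCOO⁻ > PhO⁻

Lower conjugate-acid pKₐ ⇒ weaker base ⇒ better leaving group.
Sorting by the given values: Br⁻ (-9.0), H₂O (-1.7), H₂PO₄⁻ (2.1), PhCOO⁻ (4.3), PhO⁻ (10.1).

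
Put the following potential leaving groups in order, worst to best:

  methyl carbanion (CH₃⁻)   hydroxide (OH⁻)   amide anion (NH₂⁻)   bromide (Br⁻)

methyl carbanion (CH₃⁻) < amide anion (NH₂⁻) < hydroxide (OH⁻) < bromide (Br⁻)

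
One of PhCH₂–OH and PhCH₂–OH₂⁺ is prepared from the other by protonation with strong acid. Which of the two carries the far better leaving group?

PhCH₂–OH₂⁺

From PhCH₂–OH the departing group would be OH⁻ (pKₐ(H₂O) ≈ 15.7). Strong base; essentially never leaves without prior activation.
From PhCH₂–OH₂⁺ the leaving group is H₂O (pKₐ(H₃O⁺) ≈ -1.7). Neutral; leaves from a protonated alcohol (R–OH₂⁺).
Protonation with strong acid works by converting the leaving group from hydroxide to neutral water, making PhCH₂–OH₂⁺ enormously more reactive.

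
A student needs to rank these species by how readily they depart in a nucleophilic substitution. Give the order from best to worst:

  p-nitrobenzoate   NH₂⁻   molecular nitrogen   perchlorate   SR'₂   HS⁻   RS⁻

A good leaving group is a weak base: the lower the pKₐ of its conjugate acid, the more readily it departs.
molecular nitrogen: no meaningful conjugate acid; N₂ departs as an exceptionally stable neutral molecule
perchlorate: pKₐ(HClO₄) ≈ -10
SR'₂: pKₐ(R'₂SH⁺) ≈ -7
p-nitrobenzoate: pKₐ(p-nitrobenzoic acid) ≈ 3.4
HS⁻: pKₐ(H₂S) ≈ 7
RS⁻: pKₐ(RSH (a thiol)) ≈ 10.5
NH₂⁻: pKₐ(NH₃) ≈ 38

molecular nitrogen > perchlorate > SR'₂ > p-nitrobenzoate > HS⁻ > RS⁻ > NH₂⁻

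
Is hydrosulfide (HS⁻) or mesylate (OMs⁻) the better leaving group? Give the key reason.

mesylate (OMs⁻)

mesylate (OMs⁻) is the better leaving group.
pKₐ(CH₃SO₃H (MsOH)) ≈ -1.9 versus pKₐ(H₂S) ≈ 7: mesylate (OMs⁻) is the much weaker base.
Resonance-delocalised alkanesulfonate.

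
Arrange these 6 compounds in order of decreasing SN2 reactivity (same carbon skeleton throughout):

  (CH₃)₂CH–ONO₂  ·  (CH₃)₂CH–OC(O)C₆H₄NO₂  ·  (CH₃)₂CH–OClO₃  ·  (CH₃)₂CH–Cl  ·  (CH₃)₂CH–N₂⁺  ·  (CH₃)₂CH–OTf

Identical carbon frameworks mean the comparison reduces to leaving-group quality.
The more stable X⁻ (or X) is on its own — i.e. the weaker a base it is — the better a leaving group it makes.
(CH₃)₂CH–N₂⁺ loses N₂: no meaningful conjugate acid; N₂ departs as an exceptionally stable neutral molecule
(CH₃)₂CH–OTf loses OTf⁻: pKₐ(CF₃SO₃H (triflic acid)) ≈ -14
(CH₃)₂CH–OClO₃ loses ClO₄⁻: pKₐ(HClO₄) ≈ -10
(CH₃)₂CH–Cl loses Cl⁻: pKₐ(HCl) ≈ -7
(CH₃)₂CH–ONO₂ loses NO₃⁻: pKₐ(HNO₃) ≈ -1.3
(CH₃)₂CH–OC(O)C₆H₄NO₂ loses p-O₂N–C₆H₄–COO⁻: pKₐ(p-nitrobenzoic acid) ≈ 3.4

(CH₃)₂CH–N₂⁺ > (CH₃)₂CH–OTf > (CH₃)₂CH–OClO₃ > (CH₃)₂CH–Cl > (CH₃)₂CH–ONO₂ > (CH₃)₂CH–OC(O)C₆H₄NO₂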